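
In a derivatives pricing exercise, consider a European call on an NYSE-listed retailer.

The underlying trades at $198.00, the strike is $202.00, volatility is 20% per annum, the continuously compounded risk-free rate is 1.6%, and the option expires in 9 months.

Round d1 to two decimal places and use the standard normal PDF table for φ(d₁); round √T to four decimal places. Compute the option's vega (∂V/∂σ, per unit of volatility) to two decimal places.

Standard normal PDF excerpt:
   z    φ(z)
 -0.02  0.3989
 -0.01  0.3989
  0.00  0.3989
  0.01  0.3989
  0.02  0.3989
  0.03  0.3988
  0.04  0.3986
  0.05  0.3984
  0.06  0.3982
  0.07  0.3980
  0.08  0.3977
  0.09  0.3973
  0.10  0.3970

σ√T = 0.2 × 0.8660 = 0.1732
ln(S/K) + (r + σ²/2)T = ln(198/202) + (0.016 + 0.2²/2)·0.75 = -0.0200 + 0.0270 = 0.0070
d₁ = 0.0070 / 0.1732 = 0.0404 ≈ 0.04
√T = √0.75 = 0.8660
φ(d₁) = φ(0.04) = 0.3986
vega = S·φ(d₁)·√T = 198·0.3986·0.8660 = 68.3471

68.35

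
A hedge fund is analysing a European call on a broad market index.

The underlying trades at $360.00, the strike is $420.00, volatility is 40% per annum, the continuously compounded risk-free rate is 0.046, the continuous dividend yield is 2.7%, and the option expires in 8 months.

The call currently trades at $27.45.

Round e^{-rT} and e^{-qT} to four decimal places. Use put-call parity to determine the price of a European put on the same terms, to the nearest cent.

$81.17

exp(−qT) = exp(−0.027·0.6667) = 0.9822;  exp(−rT) = exp(−0.046·0.6667) = 0.9698
Put-call parity: C − P = S·e^(−qT) − K·e^(−rT) = 360·0.9822 − 420·0.9698 = 353.5920 − 407.3160 = -53.7240
P = C − (C − P) = 27.45 − (-53.7240) = 81.1740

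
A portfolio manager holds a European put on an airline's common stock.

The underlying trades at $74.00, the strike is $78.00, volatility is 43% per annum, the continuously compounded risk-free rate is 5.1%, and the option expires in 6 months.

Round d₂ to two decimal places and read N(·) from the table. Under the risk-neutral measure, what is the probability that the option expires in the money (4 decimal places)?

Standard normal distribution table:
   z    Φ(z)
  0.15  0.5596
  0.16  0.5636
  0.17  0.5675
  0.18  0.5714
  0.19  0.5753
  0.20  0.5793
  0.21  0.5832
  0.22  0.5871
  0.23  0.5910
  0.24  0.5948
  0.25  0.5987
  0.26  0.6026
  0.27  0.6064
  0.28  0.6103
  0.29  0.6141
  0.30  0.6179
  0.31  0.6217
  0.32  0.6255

0.5948

T = 0.5;  σ√T = 0.3041
d₁ = [ln(74/78) + (0.051 + ½·0.43²)·0.5] / (σ√T) = (-0.0526 + 0.0717) / 0.3041 = 0.0628 → 0.06
d₂ = 0.0628 − 0.3041 = -0.2413 → -0.24
Risk-neutral Pr[S_T < K] = N(−d₂) = N(0.24) = 0.5948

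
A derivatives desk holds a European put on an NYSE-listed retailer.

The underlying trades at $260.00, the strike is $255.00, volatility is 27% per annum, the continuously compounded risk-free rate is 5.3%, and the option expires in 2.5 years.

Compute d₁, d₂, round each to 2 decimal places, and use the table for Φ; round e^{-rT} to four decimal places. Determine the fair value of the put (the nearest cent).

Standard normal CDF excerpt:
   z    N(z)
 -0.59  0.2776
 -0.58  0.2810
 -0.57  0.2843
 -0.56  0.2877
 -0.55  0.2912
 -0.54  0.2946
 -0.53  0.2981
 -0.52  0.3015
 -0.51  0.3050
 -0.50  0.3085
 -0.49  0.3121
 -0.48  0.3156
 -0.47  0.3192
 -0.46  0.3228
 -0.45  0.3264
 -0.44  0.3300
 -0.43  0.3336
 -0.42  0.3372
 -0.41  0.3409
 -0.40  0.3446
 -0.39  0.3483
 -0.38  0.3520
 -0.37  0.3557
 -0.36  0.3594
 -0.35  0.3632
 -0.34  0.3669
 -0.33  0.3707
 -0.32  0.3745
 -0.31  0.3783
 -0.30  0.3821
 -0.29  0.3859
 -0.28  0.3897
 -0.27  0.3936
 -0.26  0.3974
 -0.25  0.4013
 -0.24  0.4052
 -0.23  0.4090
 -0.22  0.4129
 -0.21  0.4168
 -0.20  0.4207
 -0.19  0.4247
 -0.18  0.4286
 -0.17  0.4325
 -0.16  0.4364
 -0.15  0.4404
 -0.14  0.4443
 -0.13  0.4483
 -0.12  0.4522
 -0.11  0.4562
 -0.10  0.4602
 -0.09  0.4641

T = 2.5;  σ√T = 0.4269
d₁ = [ln(260/255) + (0.053 + ½·0.27²)·2.5] / (σ√T) = (0.0194 + 0.2236) / 0.4269 = 0.5693 which rounds to 0.57
d₂ = 0.5693 − 0.4269 = 0.1424 which rounds to 0.14
e^(−rT) = e^(−0.053·2.5) = 0.8759
P = 255·0.8759·N(-0.14) − 260·N(-0.57) = 255·0.8759·0.4443 − 260·0.2843 = 99.2364 − 73.9180 = 25.3184

$25.32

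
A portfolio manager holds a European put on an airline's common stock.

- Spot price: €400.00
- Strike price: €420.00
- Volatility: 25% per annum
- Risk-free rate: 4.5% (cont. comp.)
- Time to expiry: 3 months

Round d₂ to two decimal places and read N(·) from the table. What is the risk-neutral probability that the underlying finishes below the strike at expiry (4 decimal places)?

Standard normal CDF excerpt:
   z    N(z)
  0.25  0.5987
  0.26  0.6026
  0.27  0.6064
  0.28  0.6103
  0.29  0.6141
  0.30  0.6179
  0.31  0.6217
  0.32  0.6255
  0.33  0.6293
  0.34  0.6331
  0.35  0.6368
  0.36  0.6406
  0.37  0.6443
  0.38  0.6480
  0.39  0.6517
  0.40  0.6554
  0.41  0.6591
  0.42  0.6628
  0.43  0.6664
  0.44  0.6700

T = 0.25;  σ√T = 0.1250
d₁ = [ln(400/420) + (0.045 + ½·0.25²)·0.25] / (σ√T) = (-0.0488 + 0.0191) / 0.1250 = -0.2378 → -0.24
d₂ = -0.2378 − 0.1250 = -0.3628 → -0.36
Risk-neutral Pr[S_T < K] = N(−d₂) = N(0.36) = 0.6406

0.6406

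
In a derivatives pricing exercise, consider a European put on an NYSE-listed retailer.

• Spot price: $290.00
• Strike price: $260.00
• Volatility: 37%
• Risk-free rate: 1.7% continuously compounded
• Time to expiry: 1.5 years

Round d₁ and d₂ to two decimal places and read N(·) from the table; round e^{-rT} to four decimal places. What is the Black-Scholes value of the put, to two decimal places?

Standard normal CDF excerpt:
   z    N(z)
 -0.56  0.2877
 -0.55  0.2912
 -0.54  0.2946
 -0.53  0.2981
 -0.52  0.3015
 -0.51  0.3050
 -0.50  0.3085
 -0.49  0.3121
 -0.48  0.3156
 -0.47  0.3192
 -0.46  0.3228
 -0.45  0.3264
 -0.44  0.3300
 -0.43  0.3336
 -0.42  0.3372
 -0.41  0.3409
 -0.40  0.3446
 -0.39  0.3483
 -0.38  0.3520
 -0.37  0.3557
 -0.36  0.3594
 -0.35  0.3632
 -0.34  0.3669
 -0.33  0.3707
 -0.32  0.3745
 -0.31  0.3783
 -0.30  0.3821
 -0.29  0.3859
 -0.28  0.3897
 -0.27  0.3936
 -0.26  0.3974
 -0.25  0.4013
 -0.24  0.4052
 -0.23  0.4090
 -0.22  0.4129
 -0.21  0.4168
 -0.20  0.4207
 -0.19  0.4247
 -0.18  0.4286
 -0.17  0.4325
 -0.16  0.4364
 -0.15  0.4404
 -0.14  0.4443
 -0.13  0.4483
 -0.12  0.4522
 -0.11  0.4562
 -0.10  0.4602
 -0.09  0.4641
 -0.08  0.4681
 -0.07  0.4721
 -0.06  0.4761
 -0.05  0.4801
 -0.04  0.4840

T = 1.5;  σ√T = 0.4532
d₁ = [ln(290/260) + (0.017 + 0.37²/2)·1.5] / 0.4532 = [0.1092 + 0.1282] / 0.4532 = 0.5238 which rounds to 0.52
d₂ = d₁ − σ√T = 0.5238 − 0.4532 = 0.0707 which rounds to 0.07
e^(−rT) = e^(−0.017·1.5) = 0.9748
N(−d₂) = N(-0.07) = 0.4721;  N(−d₁) = N(-0.52) = 0.3015
P = 260·0.9748·0.4721 − 290·0.3015 = 119.6528 − 87.4350 = 32.2178

$32.22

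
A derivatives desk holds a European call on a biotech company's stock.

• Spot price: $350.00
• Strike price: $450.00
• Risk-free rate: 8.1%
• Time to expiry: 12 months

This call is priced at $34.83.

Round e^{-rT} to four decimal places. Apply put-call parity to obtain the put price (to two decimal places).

$99.82

exp(−rT) = exp(−0.081·1) = 0.9222
Put-call parity: C − P = S − K·e^(−rT) = 350 − 450·0.9222 = 350 − 414.9900 = -64.9900
P = C − (C − P) = 34.83 − (-64.9900) = 99.8200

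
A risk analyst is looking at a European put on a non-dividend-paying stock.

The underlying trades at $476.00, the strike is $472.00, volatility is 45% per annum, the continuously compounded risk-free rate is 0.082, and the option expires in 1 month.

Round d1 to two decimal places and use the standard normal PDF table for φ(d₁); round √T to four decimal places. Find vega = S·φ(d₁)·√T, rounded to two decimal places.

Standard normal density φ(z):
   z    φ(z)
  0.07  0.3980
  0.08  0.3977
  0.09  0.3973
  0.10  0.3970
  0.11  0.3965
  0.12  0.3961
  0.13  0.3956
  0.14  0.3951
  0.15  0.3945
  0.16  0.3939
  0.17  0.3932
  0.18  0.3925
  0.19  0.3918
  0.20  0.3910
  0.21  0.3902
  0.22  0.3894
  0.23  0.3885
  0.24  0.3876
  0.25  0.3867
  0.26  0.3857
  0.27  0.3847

σ√T = 0.45 × 0.2887 = 0.1299
d₁ = [ln(476/472) + (0.082 + ½·0.45²)·0.08333] / (σ√T) = (0.0084 + 0.0153) / 0.1299 = 0.1825 ⇒ 0.18
√T = √0.08333 = 0.2887
φ(d₁) = φ(0.18) = 0.3925
vega = S·φ(d₁)·√T = 476·0.3925·0.2887 = 53.9378
(Vega is the same for a European call and put with the same parameters.)

53.94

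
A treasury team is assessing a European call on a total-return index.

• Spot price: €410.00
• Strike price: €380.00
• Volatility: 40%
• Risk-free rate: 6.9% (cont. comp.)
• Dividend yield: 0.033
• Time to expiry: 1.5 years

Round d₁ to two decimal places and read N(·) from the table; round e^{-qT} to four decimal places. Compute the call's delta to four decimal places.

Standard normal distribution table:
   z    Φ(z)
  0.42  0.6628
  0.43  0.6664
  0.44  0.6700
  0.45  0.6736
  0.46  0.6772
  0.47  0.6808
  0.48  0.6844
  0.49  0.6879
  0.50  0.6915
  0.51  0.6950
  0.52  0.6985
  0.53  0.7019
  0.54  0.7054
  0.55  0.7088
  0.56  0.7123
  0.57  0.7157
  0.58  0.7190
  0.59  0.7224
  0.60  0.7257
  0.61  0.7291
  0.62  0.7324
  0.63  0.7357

T = 1.5;  σ√T = 0.4899
ln(S/K) + (r − q + σ²/2)T = ln(410/380) + (0.069 − 0.033 + 0.4²/2)·1.5 = 0.0760 + 0.1740 = 0.2500
d₁ = 0.2500 / 0.4899 = 0.5103 → 0.51
N(d₁) = N(0.51) = 0.6950
Δ_call = e^(−qT)·N(d₁) = 0.9517·0.6950 = 0.6614

0.6614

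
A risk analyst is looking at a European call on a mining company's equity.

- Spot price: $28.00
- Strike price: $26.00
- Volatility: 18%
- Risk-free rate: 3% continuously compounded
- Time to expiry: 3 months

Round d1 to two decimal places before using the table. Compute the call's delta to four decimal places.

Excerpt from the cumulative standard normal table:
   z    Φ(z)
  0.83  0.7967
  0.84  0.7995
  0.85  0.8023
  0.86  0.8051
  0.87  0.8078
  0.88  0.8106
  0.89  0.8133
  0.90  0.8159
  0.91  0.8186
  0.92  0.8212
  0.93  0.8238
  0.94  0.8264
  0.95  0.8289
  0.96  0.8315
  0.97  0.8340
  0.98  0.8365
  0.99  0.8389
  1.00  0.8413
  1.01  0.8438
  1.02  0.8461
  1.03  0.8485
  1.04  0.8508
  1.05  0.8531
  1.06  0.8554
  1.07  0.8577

0.8289

σ√T = 0.18·√0.25 = 0.0900
d₁ = [ln(28/26) + (0.03 + 0.18²/2)·0.25] / 0.0900 = [0.0741 + 0.0115] / 0.0900 = 0.9518 which rounds to 0.95
N(d₁) = N(0.95) = 0.8289
Δ_call = N(d₁) = 0.8289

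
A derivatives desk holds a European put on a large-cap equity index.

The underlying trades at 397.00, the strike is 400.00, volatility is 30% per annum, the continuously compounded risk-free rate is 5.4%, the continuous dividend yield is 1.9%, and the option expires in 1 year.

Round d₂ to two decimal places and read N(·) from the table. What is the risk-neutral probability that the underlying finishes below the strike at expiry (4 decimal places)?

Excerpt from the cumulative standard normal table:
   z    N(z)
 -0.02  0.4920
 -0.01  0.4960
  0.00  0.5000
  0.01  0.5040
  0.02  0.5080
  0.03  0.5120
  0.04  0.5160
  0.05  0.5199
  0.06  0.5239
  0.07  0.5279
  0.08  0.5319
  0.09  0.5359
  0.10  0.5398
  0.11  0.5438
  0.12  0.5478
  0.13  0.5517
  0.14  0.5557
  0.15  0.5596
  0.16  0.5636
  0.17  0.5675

σ√T = 0.3 × 1.0000 = 0.3000
ln(S/K) + (r − q + σ²/2)T = ln(397/400) + (0.054 − 0.019 + 0.3²/2)·1 = -0.0075 + 0.0800 = 0.0725
d₁ = 0.0725 / 0.3000 = 0.2416 which rounds to 0.24
d₂ = d₁ − σ√T = 0.2416 − 0.3000 = -0.0584 which rounds to -0.06
Risk-neutral Pr[S_T < K] = N(−d₂) = N(0.06) = 0.5239

0.5239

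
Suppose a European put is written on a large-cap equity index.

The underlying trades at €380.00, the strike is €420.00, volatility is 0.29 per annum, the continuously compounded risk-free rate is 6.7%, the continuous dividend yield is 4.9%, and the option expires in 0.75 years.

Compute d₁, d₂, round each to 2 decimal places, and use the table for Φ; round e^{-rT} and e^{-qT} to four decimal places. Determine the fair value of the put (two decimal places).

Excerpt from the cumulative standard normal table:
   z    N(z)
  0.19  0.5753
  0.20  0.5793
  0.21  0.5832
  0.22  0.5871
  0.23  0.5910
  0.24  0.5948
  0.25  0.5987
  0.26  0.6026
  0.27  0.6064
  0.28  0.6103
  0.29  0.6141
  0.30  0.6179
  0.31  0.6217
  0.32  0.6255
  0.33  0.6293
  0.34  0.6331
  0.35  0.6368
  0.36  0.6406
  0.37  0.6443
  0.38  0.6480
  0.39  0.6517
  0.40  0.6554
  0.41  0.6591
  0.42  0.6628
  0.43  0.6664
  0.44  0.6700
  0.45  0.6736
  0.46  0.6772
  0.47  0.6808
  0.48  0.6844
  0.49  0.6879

T = 0.75;  σ√T = 0.2511
d₁ = [ln(380/420) + (0.067 − 0.049 + 0.29²/2)·0.75] / 0.2511 = [-0.1001 + 0.0450] / 0.2511 = -0.2192 which rounds to -0.22
d₂ = d₁ − σ√T = -0.2192 − 0.2511 = -0.4703 which rounds to -0.47
e^(−qT) = e^(−0.049·0.75) = 0.9639;  e^(−rT) = e^(−0.067·0.75) = 0.9510
N(−d₂) = N(0.47) = 0.6808;  N(−d₁) = N(0.22) = 0.5871
P = 420·0.9510·0.6808 − 380·0.9639·0.5871 = 271.9251 − 215.0442 = 56.8810

€56.88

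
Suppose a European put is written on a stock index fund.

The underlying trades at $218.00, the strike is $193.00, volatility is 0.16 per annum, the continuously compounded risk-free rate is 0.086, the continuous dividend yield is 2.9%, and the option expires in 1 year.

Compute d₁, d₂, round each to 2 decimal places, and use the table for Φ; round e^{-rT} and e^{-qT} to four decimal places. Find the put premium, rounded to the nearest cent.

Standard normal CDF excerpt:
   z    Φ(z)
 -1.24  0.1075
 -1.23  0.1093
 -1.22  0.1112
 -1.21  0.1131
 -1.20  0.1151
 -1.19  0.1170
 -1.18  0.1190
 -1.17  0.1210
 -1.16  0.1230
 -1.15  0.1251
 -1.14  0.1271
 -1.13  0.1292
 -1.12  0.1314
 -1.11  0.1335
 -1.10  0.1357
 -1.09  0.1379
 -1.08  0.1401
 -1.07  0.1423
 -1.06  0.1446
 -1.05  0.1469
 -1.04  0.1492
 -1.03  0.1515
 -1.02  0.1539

T = 1;  σ√T = 0.1600
ln(S/K) + (r − q + σ²/2)T = ln(218/193) + (0.086 − 0.029 + 0.16²/2)·1 = 0.1218 + 0.0698 = 0.1916
d₁ = 0.1916 / 0.1600 = 1.1975 which rounds to 1.20
d₂ = d₁ − σ√T = 1.1975 − 0.1600 = 1.0375 which rounds to 1.04
e^(−qT) = e^(−0.029·1) = 0.9714;  e^(−rT) = e^(−0.086·1) = 0.9176
N(−d₂) = N(-1.04) = 0.1492;  N(−d₁) = N(-1.20) = 0.1151
P = 193·0.9176·0.1492 − 218·0.9714·0.1151 = 26.4228 − 24.3742 = 2.0487

$2.05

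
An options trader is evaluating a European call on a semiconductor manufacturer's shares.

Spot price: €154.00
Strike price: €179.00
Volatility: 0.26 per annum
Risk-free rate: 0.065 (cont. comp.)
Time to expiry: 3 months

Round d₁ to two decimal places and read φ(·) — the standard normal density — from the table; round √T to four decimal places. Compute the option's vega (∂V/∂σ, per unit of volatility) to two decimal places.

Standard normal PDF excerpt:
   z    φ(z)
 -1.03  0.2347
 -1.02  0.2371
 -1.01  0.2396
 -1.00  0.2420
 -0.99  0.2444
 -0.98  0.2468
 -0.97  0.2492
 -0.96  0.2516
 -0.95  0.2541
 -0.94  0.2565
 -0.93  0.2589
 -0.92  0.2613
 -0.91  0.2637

T = 0.25;  σ√T = 0.1300
d₁ = [ln(154/179) + (0.065 + ½·0.26²)·0.25] / (σ√T) = (-0.1504 + 0.0247) / 0.1300 = -0.9672 which rounds to -0.97
√T = √0.25 = 0.5000
φ(d₁) = φ(-0.97) = 0.2492
vega = S·φ(d₁)·√T = 154·0.2492·0.5000 = 19.1884
(Call and put vega coincide under Black-Scholes.)

19.19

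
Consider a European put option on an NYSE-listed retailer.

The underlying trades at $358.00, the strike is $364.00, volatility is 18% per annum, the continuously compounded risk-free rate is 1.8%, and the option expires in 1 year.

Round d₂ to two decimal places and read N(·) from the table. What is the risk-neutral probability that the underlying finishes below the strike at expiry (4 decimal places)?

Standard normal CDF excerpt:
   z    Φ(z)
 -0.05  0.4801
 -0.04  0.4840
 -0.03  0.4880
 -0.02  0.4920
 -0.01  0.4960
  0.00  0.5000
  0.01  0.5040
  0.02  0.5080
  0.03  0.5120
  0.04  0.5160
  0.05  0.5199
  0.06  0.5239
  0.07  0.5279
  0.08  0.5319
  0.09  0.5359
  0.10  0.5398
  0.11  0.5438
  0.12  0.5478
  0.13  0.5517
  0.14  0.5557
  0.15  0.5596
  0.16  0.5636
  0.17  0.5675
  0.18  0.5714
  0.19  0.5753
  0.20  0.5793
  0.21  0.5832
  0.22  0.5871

T = 1;  σ√T = 0.1800
d₁ = [ln(358/364) + (0.018 + 0.18²/2)·1] / 0.1800 = [-0.0166 + 0.0342] / 0.1800 = 0.0977 ⇒ 0.10
d₂ = d₁ − σ√T = 0.0977 − 0.1800 = -0.0823 ⇒ -0.08
Pr(exercise) under Q = N(−d₂) = N(0.08) = 0.5319

0.5319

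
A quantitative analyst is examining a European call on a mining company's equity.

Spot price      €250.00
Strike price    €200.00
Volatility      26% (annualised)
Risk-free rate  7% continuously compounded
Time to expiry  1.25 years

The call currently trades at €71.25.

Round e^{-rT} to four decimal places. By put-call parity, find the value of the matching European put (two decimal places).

€4.49

exp(−rT) = exp(−0.07·1.25) = 0.9162
Put-call parity: C − P = S − K·e^(−rT) = 250 − 200·0.9162 = 250 − 183.2400 = 66.7600
P = C − (C − P) = 71.25 − (66.7600) = 4.4900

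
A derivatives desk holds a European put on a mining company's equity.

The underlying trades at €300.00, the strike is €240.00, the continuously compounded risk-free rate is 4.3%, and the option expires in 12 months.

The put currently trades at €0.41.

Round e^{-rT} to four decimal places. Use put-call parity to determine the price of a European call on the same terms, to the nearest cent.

exp(−rT) = exp(−0.043·1) = 0.9579
Put-call parity: C − P = S − K·e^(−rT) = 300 − 240·0.9579 = 300 − 229.8960 = 70.1040
C = P + (C − P) = 0.41 + (70.1040) = 70.5140

€70.51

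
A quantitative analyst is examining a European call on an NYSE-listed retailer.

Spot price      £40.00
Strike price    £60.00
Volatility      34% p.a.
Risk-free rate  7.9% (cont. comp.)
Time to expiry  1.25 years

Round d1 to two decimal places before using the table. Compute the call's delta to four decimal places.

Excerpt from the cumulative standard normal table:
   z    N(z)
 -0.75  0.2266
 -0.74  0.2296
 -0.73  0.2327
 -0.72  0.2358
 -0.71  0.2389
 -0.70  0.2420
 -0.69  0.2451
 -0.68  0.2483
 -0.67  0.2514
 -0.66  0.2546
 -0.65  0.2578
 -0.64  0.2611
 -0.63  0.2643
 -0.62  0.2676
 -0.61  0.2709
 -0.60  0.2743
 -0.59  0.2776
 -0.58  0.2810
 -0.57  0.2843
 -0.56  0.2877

0.2676

σ√T = 0.34·√1.25 = 0.3801
d₁ = [ln(40/60) + (0.079 + ½·0.34²)·1.25] / (σ√T) = (-0.4055 + 0.1710) / 0.3801 = -0.6168 ≈ -0.62
N(d₁) = N(-0.62) = 0.2676
Δ_call = N(d₁) = 0.2676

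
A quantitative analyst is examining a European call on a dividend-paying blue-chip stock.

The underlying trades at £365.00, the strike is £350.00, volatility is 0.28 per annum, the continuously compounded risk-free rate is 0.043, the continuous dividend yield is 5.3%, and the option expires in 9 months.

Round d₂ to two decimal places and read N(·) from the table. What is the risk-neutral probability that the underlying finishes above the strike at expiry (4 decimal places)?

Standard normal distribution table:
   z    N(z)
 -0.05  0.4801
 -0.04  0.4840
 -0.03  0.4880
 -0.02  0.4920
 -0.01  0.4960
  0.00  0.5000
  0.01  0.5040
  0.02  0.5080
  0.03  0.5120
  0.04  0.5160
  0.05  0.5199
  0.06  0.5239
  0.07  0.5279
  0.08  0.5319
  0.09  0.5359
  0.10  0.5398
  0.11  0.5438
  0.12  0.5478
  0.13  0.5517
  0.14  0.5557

σ√T = 0.28 × 0.8660 = 0.2425
d₁ = [ln(365/350) + (0.043 − 0.053 + 0.28²/2)·0.75] / 0.2425 = [0.0420 + 0.0219] / 0.2425 = 0.2634 ≈ 0.26
d₂ = d₁ − σ√T = 0.2634 − 0.2425 = 0.0209 ≈ 0.02
Pr(exercise) under Q = N(d₂) = 0.5080

0.5080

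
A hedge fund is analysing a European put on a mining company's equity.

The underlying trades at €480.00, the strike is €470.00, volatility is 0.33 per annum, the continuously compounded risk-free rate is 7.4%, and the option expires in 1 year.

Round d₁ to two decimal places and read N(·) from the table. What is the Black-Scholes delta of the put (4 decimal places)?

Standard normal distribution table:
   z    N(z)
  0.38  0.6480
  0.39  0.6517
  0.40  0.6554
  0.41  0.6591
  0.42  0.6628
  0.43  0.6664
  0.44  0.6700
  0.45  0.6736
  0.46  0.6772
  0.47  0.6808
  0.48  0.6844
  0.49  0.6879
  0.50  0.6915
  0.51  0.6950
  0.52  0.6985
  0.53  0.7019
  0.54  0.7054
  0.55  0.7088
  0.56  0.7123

σ√T = 0.33 × 1.0000 = 0.3300
d₁ = [ln(480/470) + (0.074 + 0.33²/2)·1] / 0.3300 = [0.0211 + 0.1285] / 0.3300 = 0.4530 which rounds to 0.45
N(d₁) = N(0.45) = 0.6736
Δ_put = N(d₁) − 1 = 0.6736 − 1 = -0.3264

-0.3264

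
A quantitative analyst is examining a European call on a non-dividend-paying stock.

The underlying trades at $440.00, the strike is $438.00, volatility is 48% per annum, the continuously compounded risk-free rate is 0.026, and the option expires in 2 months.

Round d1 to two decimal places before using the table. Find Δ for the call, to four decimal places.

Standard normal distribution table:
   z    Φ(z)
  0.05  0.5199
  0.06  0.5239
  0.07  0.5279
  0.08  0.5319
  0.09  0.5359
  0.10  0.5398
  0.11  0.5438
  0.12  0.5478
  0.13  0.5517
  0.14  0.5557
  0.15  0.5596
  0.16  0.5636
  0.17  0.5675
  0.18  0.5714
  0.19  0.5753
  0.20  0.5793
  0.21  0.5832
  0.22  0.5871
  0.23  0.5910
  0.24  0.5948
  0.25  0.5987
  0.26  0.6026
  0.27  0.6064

σ√T = 0.48·√0.1667 = 0.1960
d₁ = [ln(440/438) + (0.026 + 0.48²/2)·0.1667] / 0.1960 = [0.0046 + 0.0235] / 0.1960 = 0.1433 which rounds to 0.14
N(d₁) = N(0.14) = 0.5557
Δ_call = N(d₁) = 0.5557

0.5557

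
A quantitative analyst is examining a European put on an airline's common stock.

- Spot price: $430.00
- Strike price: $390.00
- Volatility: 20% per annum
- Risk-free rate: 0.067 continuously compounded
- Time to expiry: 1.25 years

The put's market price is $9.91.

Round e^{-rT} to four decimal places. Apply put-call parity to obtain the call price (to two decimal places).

e^(−rT) = e^(−0.067·1.25) = 0.9197
Put-call parity: C − P = S − K·e^(−rT) = 430 − 390·0.9197 = 430 − 358.6830 = 71.3170
C = P + (C − P) = 9.91 + (71.3170) = 81.2270

$81.23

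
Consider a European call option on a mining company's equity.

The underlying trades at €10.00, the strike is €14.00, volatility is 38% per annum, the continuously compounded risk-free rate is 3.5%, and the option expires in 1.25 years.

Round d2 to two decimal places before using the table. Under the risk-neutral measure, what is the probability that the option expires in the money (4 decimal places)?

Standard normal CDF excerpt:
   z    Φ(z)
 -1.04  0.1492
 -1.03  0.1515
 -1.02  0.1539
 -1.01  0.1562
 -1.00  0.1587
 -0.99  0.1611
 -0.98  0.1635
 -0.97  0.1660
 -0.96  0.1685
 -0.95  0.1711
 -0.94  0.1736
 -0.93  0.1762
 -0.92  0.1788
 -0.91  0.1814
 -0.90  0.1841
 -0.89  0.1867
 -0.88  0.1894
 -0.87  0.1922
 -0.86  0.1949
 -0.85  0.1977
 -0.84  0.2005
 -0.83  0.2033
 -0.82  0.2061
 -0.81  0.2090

T = 1.25;  σ√T = 0.4249
ln(S/K) + (r + σ²/2)T = ln(10/14) + (0.035 + 0.38²/2)·1.25 = -0.3365 + 0.1340 = -0.2025
d₁ = -0.2025 / 0.4249 = -0.4766 ⇒ -0.48
d₂ = d₁ − σ√T = -0.4766 − 0.4249 = -0.9014 ⇒ -0.90
Risk-neutral Pr[S_T > K] = N(d₂) = N(-0.90) = 0.1841

0.1841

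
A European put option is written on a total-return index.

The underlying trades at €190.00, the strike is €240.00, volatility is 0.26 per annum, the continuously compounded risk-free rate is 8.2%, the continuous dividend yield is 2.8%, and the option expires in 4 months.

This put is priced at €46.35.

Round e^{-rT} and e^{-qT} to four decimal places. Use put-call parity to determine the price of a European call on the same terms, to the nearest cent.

exp(−qT) = exp(−0.028·0.3333) = 0.9907;  exp(−rT) = exp(−0.082·0.3333) = 0.9730
Put-call parity: C − P = S·e^(−qT) − K·e^(−rT) = 190·0.9907 − 240·0.9730 = 188.2330 − 233.5200 = -45.2870
C = P + (C − P) = 46.35 + (-45.2870) = 1.0630

€1.06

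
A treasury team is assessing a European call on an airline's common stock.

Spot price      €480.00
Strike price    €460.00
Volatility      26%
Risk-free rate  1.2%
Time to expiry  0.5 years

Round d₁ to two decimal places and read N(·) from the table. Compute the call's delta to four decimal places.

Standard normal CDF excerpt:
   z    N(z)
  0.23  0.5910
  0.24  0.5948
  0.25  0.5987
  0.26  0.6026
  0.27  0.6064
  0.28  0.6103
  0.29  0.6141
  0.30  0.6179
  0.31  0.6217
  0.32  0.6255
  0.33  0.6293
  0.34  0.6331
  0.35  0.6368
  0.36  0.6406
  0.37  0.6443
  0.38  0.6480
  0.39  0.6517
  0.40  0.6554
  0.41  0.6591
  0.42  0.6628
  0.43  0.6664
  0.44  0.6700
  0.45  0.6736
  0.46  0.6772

T = 0.5;  σ√T = 0.1838
d₁ = [ln(480/460) + (0.012 + ½·0.26²)·0.5] / (σ√T) = (0.0426 + 0.0229) / 0.1838 = 0.3561 ≈ 0.36
N(d₁) = N(0.36) = 0.6406
Δ_call = N(d₁) = 0.6406

0.6406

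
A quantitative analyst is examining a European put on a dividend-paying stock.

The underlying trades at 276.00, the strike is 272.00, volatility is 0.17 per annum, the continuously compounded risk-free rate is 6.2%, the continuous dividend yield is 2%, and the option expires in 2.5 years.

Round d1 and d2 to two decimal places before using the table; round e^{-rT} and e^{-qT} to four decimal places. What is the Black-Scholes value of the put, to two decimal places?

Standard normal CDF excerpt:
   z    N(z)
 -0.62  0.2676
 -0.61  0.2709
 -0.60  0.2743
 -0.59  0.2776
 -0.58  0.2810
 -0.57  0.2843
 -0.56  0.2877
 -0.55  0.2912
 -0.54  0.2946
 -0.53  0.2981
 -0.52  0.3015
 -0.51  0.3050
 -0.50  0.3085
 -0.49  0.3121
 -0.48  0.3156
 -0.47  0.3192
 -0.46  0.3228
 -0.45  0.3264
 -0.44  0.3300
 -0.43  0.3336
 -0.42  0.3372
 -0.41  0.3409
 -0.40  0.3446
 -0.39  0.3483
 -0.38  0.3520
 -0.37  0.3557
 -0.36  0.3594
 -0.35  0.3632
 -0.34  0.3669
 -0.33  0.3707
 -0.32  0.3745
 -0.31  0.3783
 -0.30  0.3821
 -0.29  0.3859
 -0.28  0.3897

14.35

T = 2.5;  σ√T = 0.2688
d₁ = [ln(276/272) + (0.062 − 0.02 + ½·0.17²)·2.5] / (σ√T) = (0.0146 + 0.1411) / 0.2688 = 0.5793 which rounds to 0.58
d₂ = 0.5793 − 0.2688 = 0.3105 which rounds to 0.31
exp(−qT) = exp(−0.02·2.5) = 0.9512;  exp(−rT) = exp(−0.062·2.5) = 0.8564
N(−d₂) = N(-0.31) = 0.3783;  N(−d₁) = N(-0.58) = 0.2810
P = 272·0.8564·0.3783 − 276·0.9512·0.2810 = 88.1215 − 73.7713 = 14.3502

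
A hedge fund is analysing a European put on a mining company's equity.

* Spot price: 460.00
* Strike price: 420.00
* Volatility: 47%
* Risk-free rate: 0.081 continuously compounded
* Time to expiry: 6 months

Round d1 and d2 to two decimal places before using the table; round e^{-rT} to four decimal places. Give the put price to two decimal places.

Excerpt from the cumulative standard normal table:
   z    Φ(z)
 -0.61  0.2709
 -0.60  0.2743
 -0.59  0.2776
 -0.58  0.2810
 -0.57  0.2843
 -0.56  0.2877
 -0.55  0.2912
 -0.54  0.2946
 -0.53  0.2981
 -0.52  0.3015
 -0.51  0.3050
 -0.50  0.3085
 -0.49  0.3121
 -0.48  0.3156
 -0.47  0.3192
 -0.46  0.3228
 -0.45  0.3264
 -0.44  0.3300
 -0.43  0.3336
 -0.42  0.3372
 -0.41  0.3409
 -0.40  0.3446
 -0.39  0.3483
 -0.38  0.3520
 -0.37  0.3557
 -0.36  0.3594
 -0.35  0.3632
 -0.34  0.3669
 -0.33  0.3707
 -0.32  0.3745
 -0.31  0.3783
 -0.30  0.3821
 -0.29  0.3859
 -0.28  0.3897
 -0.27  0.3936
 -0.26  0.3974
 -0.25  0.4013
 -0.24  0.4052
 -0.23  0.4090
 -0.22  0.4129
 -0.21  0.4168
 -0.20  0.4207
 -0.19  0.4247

T = 0.5;  σ√T = 0.3323
d₁ = [ln(460/420) + (0.081 + 0.47²/2)·0.5] / 0.3323 = [0.0910 + 0.0957] / 0.3323 = 0.5618 ≈ 0.56
d₂ = d₁ − σ√T = 0.5618 − 0.3323 = 0.2294 ≈ 0.23
exp(−rT) = exp(−0.081·0.5) = 0.9603
P = 420·0.9603·N(-0.23) − 460·N(-0.56) = 420·0.9603·0.4090 − 460·0.2877 = 164.9603 − 132.3420 = 32.6183

32.62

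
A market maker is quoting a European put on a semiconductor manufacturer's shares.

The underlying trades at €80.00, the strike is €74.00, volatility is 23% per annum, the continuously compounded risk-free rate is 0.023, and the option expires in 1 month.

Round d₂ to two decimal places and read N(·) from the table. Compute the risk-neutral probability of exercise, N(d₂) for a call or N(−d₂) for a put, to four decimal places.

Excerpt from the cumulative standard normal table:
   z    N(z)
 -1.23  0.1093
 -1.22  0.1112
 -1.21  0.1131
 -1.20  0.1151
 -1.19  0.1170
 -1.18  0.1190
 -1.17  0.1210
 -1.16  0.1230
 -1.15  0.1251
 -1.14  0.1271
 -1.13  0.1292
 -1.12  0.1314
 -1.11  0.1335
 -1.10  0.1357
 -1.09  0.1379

σ√T = 0.23·√0.08333 = 0.0664
d₁ = [ln(80/74) + (0.023 + ½·0.23²)·0.08333] / (σ√T) = (0.0780 + 0.0041) / 0.0664 = 1.2363 ≈ 1.24
d₂ = 1.2363 − 0.0664 = 1.1699 ≈ 1.17
Risk-neutral Pr[S_T < K] = N(−d₂) = N(-1.17) = 0.1210

0.1210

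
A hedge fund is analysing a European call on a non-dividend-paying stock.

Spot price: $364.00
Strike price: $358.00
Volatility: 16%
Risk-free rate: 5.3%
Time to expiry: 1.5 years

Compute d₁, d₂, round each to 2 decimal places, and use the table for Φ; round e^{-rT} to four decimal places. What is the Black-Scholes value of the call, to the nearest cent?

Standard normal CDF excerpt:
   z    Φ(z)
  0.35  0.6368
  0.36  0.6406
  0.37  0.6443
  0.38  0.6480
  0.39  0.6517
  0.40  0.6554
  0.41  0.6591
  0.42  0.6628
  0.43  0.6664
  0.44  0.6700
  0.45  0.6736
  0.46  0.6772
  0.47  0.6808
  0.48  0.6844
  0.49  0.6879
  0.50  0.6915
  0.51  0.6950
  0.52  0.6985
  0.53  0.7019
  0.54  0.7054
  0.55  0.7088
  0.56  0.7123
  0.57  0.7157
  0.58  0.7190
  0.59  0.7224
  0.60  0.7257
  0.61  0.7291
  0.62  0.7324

σ√T = 0.16 × 1.2247 = 0.1960
d₁ = [ln(364/358) + (0.053 + 0.16²/2)·1.5] / 0.1960 = [0.0166 + 0.0987] / 0.1960 = 0.5885 ⇒ 0.59
d₂ = d₁ − σ√T = 0.5885 − 0.1960 = 0.3925 ⇒ 0.39
exp(−rT) = exp(−0.053·1.5) = 0.9236
N(d₁) = N(0.59) = 0.7224;  N(d₂) = N(0.39) = 0.6517
C = 364·0.7224 − 358·0.9236·0.6517 = 262.9536 − 215.4838 = 47.4698

$47.47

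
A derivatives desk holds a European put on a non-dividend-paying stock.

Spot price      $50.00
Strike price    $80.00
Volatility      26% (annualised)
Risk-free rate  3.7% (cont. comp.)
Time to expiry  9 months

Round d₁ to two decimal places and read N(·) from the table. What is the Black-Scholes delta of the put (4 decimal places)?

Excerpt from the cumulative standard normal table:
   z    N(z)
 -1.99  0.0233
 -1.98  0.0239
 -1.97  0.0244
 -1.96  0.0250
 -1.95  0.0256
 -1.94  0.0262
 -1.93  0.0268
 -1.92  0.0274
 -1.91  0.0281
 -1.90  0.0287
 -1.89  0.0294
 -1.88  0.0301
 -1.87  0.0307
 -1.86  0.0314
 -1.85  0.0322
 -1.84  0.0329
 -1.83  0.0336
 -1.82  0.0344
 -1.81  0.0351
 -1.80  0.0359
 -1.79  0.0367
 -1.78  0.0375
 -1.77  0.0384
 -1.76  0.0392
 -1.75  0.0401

T = 0.75;  σ√T = 0.2252
ln(S/K) + (r + σ²/2)T = ln(50/80) + (0.037 + 0.26²/2)·0.75 = -0.4700 + 0.0531 = -0.4169
d₁ = -0.4169 / 0.2252 = -1.8515 ≈ -1.85
N(d₁) = N(-1.85) = 0.0322
Δ_put = N(d₁) − 1 = 0.0322 − 1 = -0.9678

-0.9678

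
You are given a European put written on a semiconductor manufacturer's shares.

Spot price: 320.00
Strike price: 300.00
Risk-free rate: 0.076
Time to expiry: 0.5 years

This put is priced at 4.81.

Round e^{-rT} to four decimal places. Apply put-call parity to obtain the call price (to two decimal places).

36.00

e^(−rT) = e^(−0.076·0.5) = 0.9627
Put-call parity: C − P = S − K·e^(−rT) = 320 − 300·0.9627 = 320 − 288.8100 = 31.1900
C = P + (C − P) = 4.81 + (31.1900) = 36.0000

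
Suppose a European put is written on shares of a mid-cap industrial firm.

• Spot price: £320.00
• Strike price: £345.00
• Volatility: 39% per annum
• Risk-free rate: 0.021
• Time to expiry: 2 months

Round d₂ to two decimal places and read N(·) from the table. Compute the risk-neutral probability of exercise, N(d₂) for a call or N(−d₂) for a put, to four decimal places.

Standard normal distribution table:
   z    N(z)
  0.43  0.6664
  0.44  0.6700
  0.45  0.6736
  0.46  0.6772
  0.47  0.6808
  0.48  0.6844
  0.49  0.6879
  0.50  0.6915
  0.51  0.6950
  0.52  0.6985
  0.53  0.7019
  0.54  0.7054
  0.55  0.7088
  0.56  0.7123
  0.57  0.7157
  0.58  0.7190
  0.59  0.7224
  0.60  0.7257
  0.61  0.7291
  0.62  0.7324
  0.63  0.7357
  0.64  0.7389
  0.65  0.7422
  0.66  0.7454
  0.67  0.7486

T = 0.1667;  σ√T = 0.1592
ln(S/K) + (r + σ²/2)T = ln(320/345) + (0.021 + 0.39²/2)·0.1667 = -0.0752 + 0.0162 = -0.0590
d₁ = -0.0590 / 0.1592 = -0.3709 ⇒ -0.37
d₂ = d₁ − σ√T = -0.3709 − 0.1592 = -0.5301 ⇒ -0.53
Risk-neutral Pr[S_T < K] = N(−d₂) = N(0.53) = 0.7019

0.7019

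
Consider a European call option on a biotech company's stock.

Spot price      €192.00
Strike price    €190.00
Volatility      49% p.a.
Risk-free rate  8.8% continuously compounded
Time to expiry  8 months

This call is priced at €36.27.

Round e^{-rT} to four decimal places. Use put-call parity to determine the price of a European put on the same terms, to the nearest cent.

€23.44

exp(−rT) = exp(−0.088·0.6667) = 0.9430
Put-call parity: C − P = S − K·e^(−rT) = 192 − 190·0.9430 = 192 − 179.1700 = 12.8300
P = C − (C − P) = 36.27 − (12.8300) = 23.4400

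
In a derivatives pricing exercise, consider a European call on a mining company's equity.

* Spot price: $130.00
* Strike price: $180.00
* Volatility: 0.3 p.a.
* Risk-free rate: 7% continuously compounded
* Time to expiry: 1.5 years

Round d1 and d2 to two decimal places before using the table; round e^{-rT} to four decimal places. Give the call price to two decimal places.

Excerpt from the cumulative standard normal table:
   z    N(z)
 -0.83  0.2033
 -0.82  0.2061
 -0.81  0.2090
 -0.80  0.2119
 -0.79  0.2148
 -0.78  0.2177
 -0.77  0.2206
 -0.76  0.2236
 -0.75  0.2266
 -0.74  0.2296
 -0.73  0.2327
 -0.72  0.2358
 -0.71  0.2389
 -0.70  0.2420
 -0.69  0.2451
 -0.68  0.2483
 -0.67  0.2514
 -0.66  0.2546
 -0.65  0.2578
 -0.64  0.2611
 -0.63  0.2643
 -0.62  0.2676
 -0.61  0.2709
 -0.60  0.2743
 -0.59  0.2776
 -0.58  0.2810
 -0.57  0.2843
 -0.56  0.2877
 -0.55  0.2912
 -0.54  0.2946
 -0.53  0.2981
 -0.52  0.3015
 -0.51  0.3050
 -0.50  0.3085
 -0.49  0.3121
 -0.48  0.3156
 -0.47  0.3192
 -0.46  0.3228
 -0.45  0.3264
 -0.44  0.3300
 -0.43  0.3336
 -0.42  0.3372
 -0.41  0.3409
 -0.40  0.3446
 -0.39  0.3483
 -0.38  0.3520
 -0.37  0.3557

$8.56

T = 1.5;  σ√T = 0.3674
ln(S/K) + (r + σ²/2)T = ln(130/180) + (0.07 + 0.3²/2)·1.5 = -0.3254 + 0.1725 = -0.1529
d₁ = -0.1529 / 0.3674 = -0.4162 ≈ -0.42
d₂ = d₁ − σ√T = -0.4162 − 0.3674 = -0.7836 ≈ -0.78
e^(−rT) = e^(−0.07·1.5) = 0.9003
N(d₁) = N(-0.42) = 0.3372;  N(d₂) = N(-0.78) = 0.2177
C = 130·0.3372 − 180·0.9003·0.2177 = 43.8360 − 35.2792 = 8.5568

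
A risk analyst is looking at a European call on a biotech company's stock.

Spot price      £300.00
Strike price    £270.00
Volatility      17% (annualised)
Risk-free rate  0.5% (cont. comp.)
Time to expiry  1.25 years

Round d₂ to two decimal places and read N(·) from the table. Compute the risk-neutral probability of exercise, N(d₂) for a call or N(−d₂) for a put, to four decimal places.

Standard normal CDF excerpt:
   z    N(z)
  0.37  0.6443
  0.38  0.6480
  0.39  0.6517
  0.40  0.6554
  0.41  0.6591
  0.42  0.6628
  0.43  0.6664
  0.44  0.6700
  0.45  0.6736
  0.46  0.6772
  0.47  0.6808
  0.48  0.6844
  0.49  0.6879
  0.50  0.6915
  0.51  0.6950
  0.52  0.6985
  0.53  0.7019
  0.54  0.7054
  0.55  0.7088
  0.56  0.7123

T = 1.25;  σ√T = 0.1901
d₁ = [ln(300/270) + (0.005 + ½·0.17²)·1.25] / (σ√T) = (0.1054 + 0.0243) / 0.1901 = 0.6823 → 0.68
d₂ = 0.6823 − 0.1901 = 0.4922 → 0.49
Risk-neutral Pr[S_T > K] = N(d₂) = N(0.49) = 0.6879

0.6879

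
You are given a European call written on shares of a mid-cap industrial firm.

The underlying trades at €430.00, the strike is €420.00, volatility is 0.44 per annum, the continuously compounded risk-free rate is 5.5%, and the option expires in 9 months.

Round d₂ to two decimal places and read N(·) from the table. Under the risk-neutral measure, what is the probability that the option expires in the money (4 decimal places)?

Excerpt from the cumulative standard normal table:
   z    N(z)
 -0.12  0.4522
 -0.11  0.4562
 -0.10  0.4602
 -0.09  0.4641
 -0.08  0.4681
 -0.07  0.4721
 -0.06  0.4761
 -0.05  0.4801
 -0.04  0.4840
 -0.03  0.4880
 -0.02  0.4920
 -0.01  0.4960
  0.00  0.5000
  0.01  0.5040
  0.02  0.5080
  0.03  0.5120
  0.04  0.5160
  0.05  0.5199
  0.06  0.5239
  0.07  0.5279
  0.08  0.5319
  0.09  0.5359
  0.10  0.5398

σ√T = 0.44 × 0.8660 = 0.3811
ln(S/K) + (r + σ²/2)T = ln(430/420) + (0.055 + 0.44²/2)·0.75 = 0.0235 + 0.1138 = 0.1374
d₁ = 0.1374 / 0.3811 = 0.3605 → 0.36
d₂ = d₁ − σ√T = 0.3605 − 0.3811 = -0.0205 → -0.02
Pr(exercise) under Q = N(d₂) = 0.4920

0.4920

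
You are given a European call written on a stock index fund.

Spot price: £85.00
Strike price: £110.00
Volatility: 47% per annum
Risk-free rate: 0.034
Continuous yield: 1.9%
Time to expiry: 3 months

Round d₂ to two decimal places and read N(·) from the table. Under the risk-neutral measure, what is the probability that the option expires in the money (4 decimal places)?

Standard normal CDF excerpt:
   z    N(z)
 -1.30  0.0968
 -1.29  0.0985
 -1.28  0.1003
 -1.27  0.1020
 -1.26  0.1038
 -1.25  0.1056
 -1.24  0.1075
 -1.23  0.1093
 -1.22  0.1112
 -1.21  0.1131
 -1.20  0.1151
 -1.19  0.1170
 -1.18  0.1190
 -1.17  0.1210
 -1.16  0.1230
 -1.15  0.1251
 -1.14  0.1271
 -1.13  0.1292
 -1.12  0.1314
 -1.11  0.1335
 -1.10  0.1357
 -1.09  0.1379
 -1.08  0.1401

σ√T = 0.47 × 0.5000 = 0.2350
d₁ = [ln(85/110) + (0.034 − 0.019 + 0.47²/2)·0.25] / 0.2350 = [-0.2578 + 0.0314] / 0.2350 = -0.9637 ⇒ -0.96
d₂ = d₁ − σ√T = -0.9637 − 0.2350 = -1.1987 ⇒ -1.20
Risk-neutral Pr[S_T > K] = N(d₂) = N(-1.20) = 0.1151

0.1151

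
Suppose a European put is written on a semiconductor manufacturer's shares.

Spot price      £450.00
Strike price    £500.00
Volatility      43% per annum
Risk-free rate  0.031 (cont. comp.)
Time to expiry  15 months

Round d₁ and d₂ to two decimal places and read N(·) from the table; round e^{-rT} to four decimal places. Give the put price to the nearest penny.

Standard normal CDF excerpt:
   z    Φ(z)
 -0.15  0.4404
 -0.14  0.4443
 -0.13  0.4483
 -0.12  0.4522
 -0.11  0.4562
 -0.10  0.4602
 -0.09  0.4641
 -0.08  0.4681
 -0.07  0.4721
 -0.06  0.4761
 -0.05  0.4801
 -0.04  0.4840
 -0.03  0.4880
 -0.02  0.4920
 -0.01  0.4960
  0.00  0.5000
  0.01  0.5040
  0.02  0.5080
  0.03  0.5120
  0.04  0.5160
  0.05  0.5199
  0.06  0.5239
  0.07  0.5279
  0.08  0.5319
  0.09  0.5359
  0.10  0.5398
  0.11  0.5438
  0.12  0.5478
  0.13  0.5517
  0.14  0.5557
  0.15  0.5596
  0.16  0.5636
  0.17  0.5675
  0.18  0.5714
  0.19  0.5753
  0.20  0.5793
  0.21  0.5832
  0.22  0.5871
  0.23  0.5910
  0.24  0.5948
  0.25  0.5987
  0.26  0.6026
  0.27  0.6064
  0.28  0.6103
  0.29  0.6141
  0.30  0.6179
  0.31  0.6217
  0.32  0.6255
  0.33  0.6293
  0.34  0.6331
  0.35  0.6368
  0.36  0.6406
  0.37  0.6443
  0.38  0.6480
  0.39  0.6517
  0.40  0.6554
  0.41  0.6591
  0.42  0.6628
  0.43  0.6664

σ√T = 0.43 × 1.1180 = 0.4808
ln(S/K) + (r + σ²/2)T = ln(450/500) + (0.031 + 0.43²/2)·1.25 = -0.1054 + 0.1543 = 0.0490
d₁ = 0.0490 / 0.4808 = 0.1018 which rounds to 0.10
d₂ = d₁ − σ√T = 0.1018 − 0.4808 = -0.3789 which rounds to -0.38
e^(−rT) = e^(−0.031·1.25) = 0.9620
P = 500·0.9620·N(0.38) − 450·N(-0.10) = 500·0.9620·0.6480 − 450·0.4602 = 311.6880 − 207.0900 = 104.5980

£104.60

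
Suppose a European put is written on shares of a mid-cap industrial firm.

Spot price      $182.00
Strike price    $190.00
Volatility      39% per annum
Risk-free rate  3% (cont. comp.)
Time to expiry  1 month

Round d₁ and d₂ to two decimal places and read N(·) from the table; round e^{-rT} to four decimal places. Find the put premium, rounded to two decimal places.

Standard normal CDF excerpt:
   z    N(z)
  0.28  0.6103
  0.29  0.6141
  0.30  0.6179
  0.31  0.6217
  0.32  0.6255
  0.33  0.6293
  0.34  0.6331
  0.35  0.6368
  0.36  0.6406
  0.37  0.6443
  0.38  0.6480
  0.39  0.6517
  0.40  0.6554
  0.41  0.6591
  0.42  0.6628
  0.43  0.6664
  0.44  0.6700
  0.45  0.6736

σ√T = 0.39 × 0.2887 = 0.1126
d₁ = [ln(182/190) + (0.03 + 0.39²/2)·0.08333] / 0.1126 = [-0.0430 + 0.0088] / 0.1126 = -0.3036 ⇒ -0.30
d₂ = d₁ − σ√T = -0.3036 − 0.1126 = -0.4162 ⇒ -0.42
exp(−rT) = exp(−0.03·0.08333) = 0.9975
P = 190·0.9975·N(0.42) − 182·N(0.30) = 190·0.9975·0.6628 − 182·0.6179 = 125.6172 − 112.4578 = 13.1594

$13.16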